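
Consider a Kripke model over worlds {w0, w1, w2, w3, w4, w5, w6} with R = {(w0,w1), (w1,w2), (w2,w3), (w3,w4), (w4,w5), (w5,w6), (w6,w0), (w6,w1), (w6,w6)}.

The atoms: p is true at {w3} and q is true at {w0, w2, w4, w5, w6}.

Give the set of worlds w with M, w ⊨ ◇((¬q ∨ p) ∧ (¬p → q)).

{w2}

w0: successors {w1}; (¬q ∨ p) ∧ (¬p → q) there: w1:F. ✗
w1: successors {w2}; (¬q ∨ p) ∧ (¬p → q) there: w2:F. ✗
w2: successors {w3}; (¬q ∨ p) ∧ (¬p → q) there: w3:T. ✓
w3: successors {w4}; (¬q ∨ p) ∧ (¬p → q) there: w4:F. ✗
w4: successors {w5}; (¬q ∨ p) ∧ (¬p → q) there: w5:F. ✗
w5: successors {w6}; (¬q ∨ p) ∧ (¬p → q) there: w6:F. ✗
w6: successors {w0, w1, w6}; (¬q ∨ p) ∧ (¬p → q) there: w0:F, w1:F, w6:F. ✗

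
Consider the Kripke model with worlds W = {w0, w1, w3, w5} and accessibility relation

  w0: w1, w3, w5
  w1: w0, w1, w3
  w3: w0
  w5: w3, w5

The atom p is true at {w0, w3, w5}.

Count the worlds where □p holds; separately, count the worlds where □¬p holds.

2 and 0

For □p:
w0: successors {w1, w3, w5}; p there: w1:F, w3:T, w5:T. ✗
w1: successors {w0, w1, w3}; p there: w0:T, w1:F, w3:T. ✗
w3: successors {w0}; p there: w0:T. ✓
w5: successors {w3, w5}; p there: w3:T, w5:T. ✓
— 2 worlds.
For □¬p:
w0: successors {w1, w3, w5}; ¬p there: w1:T, w3:F, w5:F. ✗
w1: successors {w0, w1, w3}; ¬p there: w0:F, w1:T, w3:F. ✗
w3: successors {w0}; ¬p there: w0:F. ✗
w5: successors {w3, w5}; ¬p there: w3:F, w5:F. ✗
— 0 worlds.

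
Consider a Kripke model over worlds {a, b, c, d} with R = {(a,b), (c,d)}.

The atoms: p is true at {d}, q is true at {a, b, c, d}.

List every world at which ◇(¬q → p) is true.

a: successors {b}; ¬q → p there: b:T. ✓
b: no successors, so ◇(¬q → p) fails. ✗
c: successors {d}; ¬q → p there: d:T. ✓
d: no successors, so ◇(¬q → p) fails. ✗

{a, c}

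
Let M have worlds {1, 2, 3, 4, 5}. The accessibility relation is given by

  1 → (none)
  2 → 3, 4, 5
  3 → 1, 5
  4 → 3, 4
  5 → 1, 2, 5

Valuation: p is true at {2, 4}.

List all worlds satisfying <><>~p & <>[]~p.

{2, 3, 4, 5}

1: <><>~p is F, <>[]~p is F. ✗
2: <><>~p is T, <>[]~p is T. ✓
3: <><>~p is T, <>[]~p is T. ✓
4: <><>~p is T, <>[]~p is T. ✓
5: <><>~p is T, <>[]~p is T. ✓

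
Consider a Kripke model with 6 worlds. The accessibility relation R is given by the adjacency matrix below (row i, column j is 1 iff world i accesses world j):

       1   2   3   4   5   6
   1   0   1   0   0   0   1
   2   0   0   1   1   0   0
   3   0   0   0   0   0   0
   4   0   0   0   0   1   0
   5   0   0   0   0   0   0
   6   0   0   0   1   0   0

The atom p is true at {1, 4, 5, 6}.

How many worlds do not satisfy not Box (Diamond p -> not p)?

1: Box (Diamond p -> not p) is F. ✓
2: Box (Diamond p -> not p) is F. ✓
3: Box (Diamond p -> not p) is T. ✗
4: Box (Diamond p -> not p) is T. ✗
5: Box (Diamond p -> not p) is T. ✗
6: Box (Diamond p -> not p) is F. ✓
Satisfying worlds: {1, 2, 6}.
So not Box (Diamond p -> not p) fails at the other 3 worlds.

3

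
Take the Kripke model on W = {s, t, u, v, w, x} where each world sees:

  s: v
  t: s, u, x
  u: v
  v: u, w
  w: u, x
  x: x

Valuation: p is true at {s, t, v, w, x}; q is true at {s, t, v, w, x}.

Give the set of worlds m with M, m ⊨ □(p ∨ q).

{s, u, x}

s: successors {v}; p ∨ q there: v:T. ✓
t: successors {s, u, x}; p ∨ q there: s:T, u:F, x:T. ✗
u: successors {v}; p ∨ q there: v:T. ✓
v: successors {u, w}; p ∨ q there: u:F, w:T. ✗
w: successors {u, x}; p ∨ q there: u:F, x:T. ✗
x: successors {x}; p ∨ q there: x:T. ✓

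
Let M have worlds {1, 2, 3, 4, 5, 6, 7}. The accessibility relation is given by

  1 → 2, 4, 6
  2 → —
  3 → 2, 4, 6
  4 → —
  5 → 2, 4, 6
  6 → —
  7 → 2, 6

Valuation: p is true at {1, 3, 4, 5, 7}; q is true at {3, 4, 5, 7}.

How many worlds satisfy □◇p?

1: successors {2, 4, 6}; ◇p there: 2:F, 4:F, 6:F. ✗
2: no successors, so □◇p holds vacuously. ✓
3: successors {2, 4, 6}; ◇p there: 2:F, 4:F, 6:F. ✗
4: no successors, so □◇p holds vacuously. ✓
5: successors {2, 4, 6}; ◇p there: 2:F, 4:F, 6:F. ✗
6: no successors, so □◇p holds vacuously. ✓
7: successors {2, 6}; ◇p there: 2:F, 6:F. ✗
Satisfying worlds: {2, 4, 6}.

3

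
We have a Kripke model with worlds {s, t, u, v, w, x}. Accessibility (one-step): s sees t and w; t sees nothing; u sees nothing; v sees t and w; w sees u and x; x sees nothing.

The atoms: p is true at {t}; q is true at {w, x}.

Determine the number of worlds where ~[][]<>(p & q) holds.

s: [][]<>(p & q) is F. ✓
t: [][]<>(p & q) is T. ✗
u: [][]<>(p & q) is T. ✗
v: [][]<>(p & q) is F. ✓
w: [][]<>(p & q) is T. ✗
x: [][]<>(p & q) is T. ✗
Satisfying worlds: {s, v}.

2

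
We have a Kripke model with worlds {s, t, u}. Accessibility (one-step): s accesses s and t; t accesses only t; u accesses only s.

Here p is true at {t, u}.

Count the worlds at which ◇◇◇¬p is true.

2

s: successors {s, t}; ◇◇¬p there: s:T, t:F. ✓
t: successors {t}; ◇◇¬p there: t:F. ✗
u: successors {s}; ◇◇¬p there: s:T. ✓
Satisfying worlds: {s, u}.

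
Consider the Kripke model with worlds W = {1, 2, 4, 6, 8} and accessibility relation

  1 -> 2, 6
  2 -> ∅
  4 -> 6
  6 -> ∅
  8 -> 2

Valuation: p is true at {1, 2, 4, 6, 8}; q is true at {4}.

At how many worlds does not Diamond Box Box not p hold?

2

1: Diamond Box Box not p is T. ✗
2: Diamond Box Box not p is F. ✓
4: Diamond Box Box not p is T. ✗
6: Diamond Box Box not p is F. ✓
8: Diamond Box Box not p is T. ✗
Satisfying worlds: {2, 6}.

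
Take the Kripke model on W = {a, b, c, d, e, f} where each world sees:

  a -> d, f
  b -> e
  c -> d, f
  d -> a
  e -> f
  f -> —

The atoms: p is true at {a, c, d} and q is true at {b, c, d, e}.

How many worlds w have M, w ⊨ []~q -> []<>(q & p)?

a: []~q is F, []<>(q & p) is F. ✓
b: []~q is F, []<>(q & p) is F. ✓
c: []~q is F, []<>(q & p) is F. ✓
d: []~q is T, []<>(q & p) is T. ✓
e: []~q is T, []<>(q & p) is F. ✗
f: []~q is T, []<>(q & p) is T. ✓
Satisfying worlds: {a, b, c, d, f}.

5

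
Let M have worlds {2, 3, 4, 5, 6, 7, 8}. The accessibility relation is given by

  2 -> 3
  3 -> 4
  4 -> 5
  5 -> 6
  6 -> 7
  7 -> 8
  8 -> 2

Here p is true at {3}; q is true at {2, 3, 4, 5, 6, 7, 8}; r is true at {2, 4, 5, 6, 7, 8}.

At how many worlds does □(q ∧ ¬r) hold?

2: successors {3}; q ∧ ¬r there: 3:T. ✓
3: successors {4}; q ∧ ¬r there: 4:F. ✗
4: successors {5}; q ∧ ¬r there: 5:F. ✗
5: successors {6}; q ∧ ¬r there: 6:F. ✗
6: successors {7}; q ∧ ¬r there: 7:F. ✗
7: successors {8}; q ∧ ¬r there: 8:F. ✗
8: successors {2}; q ∧ ¬r there: 2:F. ✗
Satisfying worlds: {2}.

1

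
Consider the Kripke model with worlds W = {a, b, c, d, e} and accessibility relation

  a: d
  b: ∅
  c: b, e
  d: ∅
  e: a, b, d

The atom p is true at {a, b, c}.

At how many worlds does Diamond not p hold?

3

a: successors {d}; not p there: d:T. ✓
b: no successors, so Diamond not p fails. ✗
c: successors {b, e}; not p there: b:F, e:T. ✓
d: no successors, so Diamond not p fails. ✗
e: successors {a, b, d}; not p there: a:F, b:F, d:T. ✓
Satisfying worlds: {a, c, e}.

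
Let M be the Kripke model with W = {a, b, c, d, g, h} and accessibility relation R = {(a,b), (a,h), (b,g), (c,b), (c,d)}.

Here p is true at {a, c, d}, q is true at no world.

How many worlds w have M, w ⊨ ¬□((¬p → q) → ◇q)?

1

a: □((¬p → q) → ◇q) is T. ✗
b: □((¬p → q) → ◇q) is T. ✗
c: □((¬p → q) → ◇q) is F. ✓
d: □((¬p → q) → ◇q) is T. ✗
g: □((¬p → q) → ◇q) is T. ✗
h: □((¬p → q) → ◇q) is T. ✗
Satisfying worlds: {c}.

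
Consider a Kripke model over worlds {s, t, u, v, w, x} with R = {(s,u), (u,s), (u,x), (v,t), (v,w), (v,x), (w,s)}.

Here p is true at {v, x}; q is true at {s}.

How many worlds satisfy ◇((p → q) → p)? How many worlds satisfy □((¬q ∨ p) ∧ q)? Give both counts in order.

For ◇((p → q) → p):
s: successors {u}; (p → q) → p there: u:F. ✗
t: no successors, so ◇((p → q) → p) fails. ✗
u: successors {s, x}; (p → q) → p there: s:F, x:T. ✓
v: successors {t, w, x}; (p → q) → p there: t:F, w:F, x:T. ✓
w: successors {s}; (p → q) → p there: s:F. ✗
x: no successors, so ◇((p → q) → p) fails. ✗
— 2 worlds.
For □((¬q ∨ p) ∧ q):
s: successors {u}; (¬q ∨ p) ∧ q there: u:F. ✗
t: no successors, so □((¬q ∨ p) ∧ q) holds vacuously. ✓
u: successors {s, x}; (¬q ∨ p) ∧ q there: s:F, x:F. ✗
v: successors {t, w, x}; (¬q ∨ p) ∧ q there: t:F, w:F, x:F. ✗
w: successors {s}; (¬q ∨ p) ∧ q there: s:F. ✗
x: no successors, so □((¬q ∨ p) ∧ q) holds vacuously. ✓
— 2 worlds.

2 and 2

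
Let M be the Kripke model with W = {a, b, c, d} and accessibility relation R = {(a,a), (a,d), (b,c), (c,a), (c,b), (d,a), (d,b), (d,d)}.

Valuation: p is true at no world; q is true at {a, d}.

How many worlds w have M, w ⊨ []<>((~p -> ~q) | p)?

1

a: successors {a, d}; <>((~p -> ~q) | p) there: a:F, d:T. ✗
b: successors {c}; <>((~p -> ~q) | p) there: c:T. ✓
c: successors {a, b}; <>((~p -> ~q) | p) there: a:F, b:T. ✗
d: successors {a, b, d}; <>((~p -> ~q) | p) there: a:F, b:T, d:T. ✗
Satisfying worlds: {b}.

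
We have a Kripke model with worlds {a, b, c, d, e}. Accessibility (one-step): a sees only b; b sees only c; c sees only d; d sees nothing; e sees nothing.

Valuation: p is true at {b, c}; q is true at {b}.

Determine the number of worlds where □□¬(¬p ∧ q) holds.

5

a: successors {b}; □¬(¬p ∧ q) there: b:T. ✓
b: successors {c}; □¬(¬p ∧ q) there: c:T. ✓
c: successors {d}; □¬(¬p ∧ q) there: d:T. ✓
d: no successors, so □□¬(¬p ∧ q) holds vacuously. ✓
e: no successors, so □□¬(¬p ∧ q) holds vacuously. ✓
Satisfying worlds: {a, b, c, d, e}.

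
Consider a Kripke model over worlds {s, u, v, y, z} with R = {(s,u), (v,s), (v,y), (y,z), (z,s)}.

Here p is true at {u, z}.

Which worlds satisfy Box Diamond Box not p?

{u, v, z}

s: successors {u}; Diamond Box not p there: u:F. ✗
u: no successors, so Box Diamond Box not p holds vacuously. ✓
v: successors {s, y}; Diamond Box not p there: s:T, y:T. ✓
y: successors {z}; Diamond Box not p there: z:F. ✗
z: successors {s}; Diamond Box not p there: s:T. ✓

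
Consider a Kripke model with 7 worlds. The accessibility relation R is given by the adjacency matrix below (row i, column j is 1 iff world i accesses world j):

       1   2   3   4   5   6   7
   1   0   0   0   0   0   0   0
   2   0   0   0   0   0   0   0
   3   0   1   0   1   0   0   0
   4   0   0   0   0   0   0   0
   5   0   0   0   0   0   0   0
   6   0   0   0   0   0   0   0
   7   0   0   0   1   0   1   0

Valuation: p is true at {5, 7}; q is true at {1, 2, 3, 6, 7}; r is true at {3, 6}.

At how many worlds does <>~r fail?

1: no successors, so <>~r fails. ✗
2: no successors, so <>~r fails. ✗
3: successors {2, 4}; ~r there: 2:T, 4:T. ✓
4: no successors, so <>~r fails. ✗
5: no successors, so <>~r fails. ✗
6: no successors, so <>~r fails. ✗
7: successors {4, 6}; ~r there: 4:T, 6:F. ✓
Satisfying worlds: {3, 7}.
So <>~r fails at the other 5 worlds.

5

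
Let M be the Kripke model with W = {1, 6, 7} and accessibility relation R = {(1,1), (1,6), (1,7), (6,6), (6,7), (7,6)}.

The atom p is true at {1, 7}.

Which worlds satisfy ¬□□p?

1: □□p is F. ✓
6: □□p is F. ✓
7: □□p is F. ✓

{1, 6, 7}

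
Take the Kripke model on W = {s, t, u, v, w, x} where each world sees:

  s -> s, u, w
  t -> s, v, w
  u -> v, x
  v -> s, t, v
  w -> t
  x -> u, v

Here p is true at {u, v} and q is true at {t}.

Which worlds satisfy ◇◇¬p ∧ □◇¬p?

{s, t, v, w, x}

s: ◇◇¬p is T, □◇¬p is T. ✓
t: ◇◇¬p is T, □◇¬p is T. ✓
u: ◇◇¬p is T, □◇¬p is F. ✗
v: ◇◇¬p is T, □◇¬p is T. ✓
w: ◇◇¬p is T, □◇¬p is T. ✓
x: ◇◇¬p is T, □◇¬p is T. ✓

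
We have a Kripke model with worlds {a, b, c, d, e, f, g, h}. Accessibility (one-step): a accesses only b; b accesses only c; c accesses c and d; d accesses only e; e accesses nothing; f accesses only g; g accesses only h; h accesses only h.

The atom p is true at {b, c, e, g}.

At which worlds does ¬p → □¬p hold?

{b, c, e, g, h}

a: ¬p is T, □¬p is F. ✗
b: ¬p is F, □¬p is F. ✓
c: ¬p is F, □¬p is F. ✓
d: ¬p is T, □¬p is F. ✗
e: ¬p is F, □¬p is T. ✓
f: ¬p is T, □¬p is F. ✗
g: ¬p is F, □¬p is T. ✓
h: ¬p is T, □¬p is T. ✓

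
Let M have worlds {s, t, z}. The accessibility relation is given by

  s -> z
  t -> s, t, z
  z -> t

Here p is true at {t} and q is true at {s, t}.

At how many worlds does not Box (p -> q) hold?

0

s: Box (p -> q) is T. ✗
t: Box (p -> q) is T. ✗
z: Box (p -> q) is T. ✗
Satisfying worlds: ∅.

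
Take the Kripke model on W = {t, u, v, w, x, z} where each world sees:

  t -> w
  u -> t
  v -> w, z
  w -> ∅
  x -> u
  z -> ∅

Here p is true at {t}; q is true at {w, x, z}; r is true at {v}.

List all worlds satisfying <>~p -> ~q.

{t, u, v, w, z}

t: <>~p is T, ~q is T. ✓
u: <>~p is F, ~q is T. ✓
v: <>~p is T, ~q is T. ✓
w: <>~p is F, ~q is F. ✓
x: <>~p is T, ~q is F. ✗
z: <>~p is F, ~q is F. ✓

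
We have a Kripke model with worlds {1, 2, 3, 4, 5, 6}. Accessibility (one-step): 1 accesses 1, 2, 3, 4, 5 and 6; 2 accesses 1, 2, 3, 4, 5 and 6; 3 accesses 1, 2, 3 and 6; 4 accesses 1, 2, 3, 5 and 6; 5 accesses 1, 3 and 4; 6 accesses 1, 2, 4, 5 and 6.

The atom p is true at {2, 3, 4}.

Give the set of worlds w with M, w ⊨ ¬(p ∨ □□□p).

{1, 5, 6}

1: p ∨ □□□p is F. ✓
2: p ∨ □□□p is T. ✗
3: p ∨ □□□p is T. ✗
4: p ∨ □□□p is T. ✗
5: p ∨ □□□p is F. ✓
6: p ∨ □□□p is F. ✓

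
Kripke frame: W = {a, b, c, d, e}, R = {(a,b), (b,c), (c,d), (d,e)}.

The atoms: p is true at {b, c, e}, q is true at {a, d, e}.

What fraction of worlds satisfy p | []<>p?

a: p is F, []<>p is T. ✓
b: p is T, []<>p is F. ✓
c: p is T, []<>p is T. ✓
d: p is F, []<>p is F. ✗
e: p is T, []<>p is T. ✓
That's 4 of 5 worlds, so 4/5.

4/5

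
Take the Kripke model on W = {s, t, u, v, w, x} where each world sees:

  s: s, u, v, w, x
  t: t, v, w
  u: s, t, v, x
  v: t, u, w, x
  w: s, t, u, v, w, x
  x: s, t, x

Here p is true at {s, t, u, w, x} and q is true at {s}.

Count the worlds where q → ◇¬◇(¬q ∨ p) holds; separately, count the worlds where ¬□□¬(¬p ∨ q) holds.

For q → ◇¬◇(¬q ∨ p):
s: q is T, ◇¬◇(¬q ∨ p) is F. ✗
t: q is F, ◇¬◇(¬q ∨ p) is F. ✓
u: q is F, ◇¬◇(¬q ∨ p) is F. ✓
v: q is F, ◇¬◇(¬q ∨ p) is F. ✓
w: q is F, ◇¬◇(¬q ∨ p) is F. ✓
x: q is F, ◇¬◇(¬q ∨ p) is F. ✓
— 5 worlds.
For ¬□□¬(¬p ∨ q):
s: □□¬(¬p ∨ q) is F. ✓
t: □□¬(¬p ∨ q) is F. ✓
u: □□¬(¬p ∨ q) is F. ✓
v: □□¬(¬p ∨ q) is F. ✓
w: □□¬(¬p ∨ q) is F. ✓
x: □□¬(¬p ∨ q) is F. ✓
— 6 worlds.

5 and 6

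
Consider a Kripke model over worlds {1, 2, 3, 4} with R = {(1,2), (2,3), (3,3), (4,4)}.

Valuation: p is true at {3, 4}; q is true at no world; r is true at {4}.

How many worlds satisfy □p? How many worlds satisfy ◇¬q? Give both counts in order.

3 and 4

For □p:
1: successors {2}; p there: 2:F. ✗
2: successors {3}; p there: 3:T. ✓
3: successors {3}; p there: 3:T. ✓
4: successors {4}; p there: 4:T. ✓
— 3 worlds.
For ◇¬q:
1: successors {2}; ¬q there: 2:T. ✓
2: successors {3}; ¬q there: 3:T. ✓
3: successors {3}; ¬q there: 3:T. ✓
4: successors {4}; ¬q there: 4:T. ✓
— 4 worlds.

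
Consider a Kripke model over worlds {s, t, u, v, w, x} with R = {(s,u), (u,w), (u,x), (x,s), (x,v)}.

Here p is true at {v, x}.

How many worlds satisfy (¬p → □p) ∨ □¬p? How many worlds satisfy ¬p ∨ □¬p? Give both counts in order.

5 and 5

For (¬p → □p) ∨ □¬p:
s: ¬p → □p is F, □¬p is T. ✓
t: ¬p → □p is T, □¬p is T. ✓
u: ¬p → □p is F, □¬p is F. ✗
v: ¬p → □p is T, □¬p is T. ✓
w: ¬p → □p is T, □¬p is T. ✓
x: ¬p → □p is T, □¬p is F. ✓
— 5 worlds.
For ¬p ∨ □¬p:
s: ¬p is T, □¬p is T. ✓
t: ¬p is T, □¬p is T. ✓
u: ¬p is T, □¬p is F. ✓
v: ¬p is F, □¬p is T. ✓
w: ¬p is T, □¬p is T. ✓
x: ¬p is F, □¬p is F. ✗
— 5 worlds.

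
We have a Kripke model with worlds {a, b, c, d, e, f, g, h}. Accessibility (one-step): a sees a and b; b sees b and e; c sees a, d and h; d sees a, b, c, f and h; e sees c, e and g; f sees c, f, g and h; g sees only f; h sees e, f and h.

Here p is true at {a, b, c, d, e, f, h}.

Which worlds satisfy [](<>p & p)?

a: successors {a, b}; <>p & p there: a:T, b:T. ✓
b: successors {b, e}; <>p & p there: b:T, e:T. ✓
c: successors {a, d, h}; <>p & p there: a:T, d:T, h:T. ✓
d: successors {a, b, c, f, h}; <>p & p there: a:T, b:T, c:T, f:T, h:T. ✓
e: successors {c, e, g}; <>p & p there: c:T, e:T, g:F. ✗
f: successors {c, f, g, h}; <>p & p there: c:T, f:T, g:F, h:T. ✗
g: successors {f}; <>p & p there: f:T. ✓
h: successors {e, f, h}; <>p & p there: e:T, f:T, h:T. ✓

{a, b, c, d, g, h}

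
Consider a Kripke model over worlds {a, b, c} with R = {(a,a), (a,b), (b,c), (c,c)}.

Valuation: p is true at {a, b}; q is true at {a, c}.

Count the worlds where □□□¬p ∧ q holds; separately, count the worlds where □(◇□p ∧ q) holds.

1 and 0

For □□□¬p ∧ q:
a: □□□¬p is F, q is T. ✗
b: □□□¬p is T, q is F. ✗
c: □□□¬p is T, q is T. ✓
— 1 world.
For □(◇□p ∧ q):
a: successors {a, b}; ◇□p ∧ q there: a:T, b:F. ✗
b: successors {c}; ◇□p ∧ q there: c:F. ✗
c: successors {c}; ◇□p ∧ q there: c:F. ✗
— 0 worlds.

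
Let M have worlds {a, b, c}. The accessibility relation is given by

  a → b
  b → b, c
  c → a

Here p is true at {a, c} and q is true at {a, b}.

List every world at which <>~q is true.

a: successors {b}; ~q there: b:F. ✗
b: successors {b, c}; ~q there: b:F, c:T. ✓
c: successors {a}; ~q there: a:F. ✗

{b}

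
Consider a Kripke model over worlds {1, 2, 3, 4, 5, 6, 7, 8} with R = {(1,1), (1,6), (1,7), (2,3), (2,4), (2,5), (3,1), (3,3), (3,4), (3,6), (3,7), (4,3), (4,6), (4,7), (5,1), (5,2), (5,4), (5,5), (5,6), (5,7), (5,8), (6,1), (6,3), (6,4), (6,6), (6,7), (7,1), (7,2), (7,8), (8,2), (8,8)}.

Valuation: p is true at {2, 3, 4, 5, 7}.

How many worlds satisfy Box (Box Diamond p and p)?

1: successors {1, 6, 7}; Box Diamond p and p there: 1:F, 6:F, 7:T. ✗
2: successors {3, 4, 5}; Box Diamond p and p there: 3:T, 4:T, 5:T. ✓
3: successors {1, 3, 4, 6, 7}; Box Diamond p and p there: 1:F, 3:T, 4:T, 6:F, 7:T. ✗
4: successors {3, 6, 7}; Box Diamond p and p there: 3:T, 6:F, 7:T. ✗
5: successors {1, 2, 4, 5, 6, 7, 8}; Box Diamond p and p there: 1:F, 2:T, 4:T, 5:T, 6:F, 7:T, 8:F. ✗
6: successors {1, 3, 4, 6, 7}; Box Diamond p and p there: 1:F, 3:T, 4:T, 6:F, 7:T. ✗
7: successors {1, 2, 8}; Box Diamond p and p there: 1:F, 2:T, 8:F. ✗
8: successors {2, 8}; Box Diamond p and p there: 2:T, 8:F. ✗
Satisfying worlds: {2}.

1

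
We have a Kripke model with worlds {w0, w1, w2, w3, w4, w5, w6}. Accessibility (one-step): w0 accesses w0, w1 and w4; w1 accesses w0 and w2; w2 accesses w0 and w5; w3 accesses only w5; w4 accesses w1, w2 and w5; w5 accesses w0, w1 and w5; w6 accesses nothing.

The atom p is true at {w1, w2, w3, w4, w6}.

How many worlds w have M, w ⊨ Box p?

1

w0: successors {w0, w1, w4}; p there: w0:F, w1:T, w4:T. ✗
w1: successors {w0, w2}; p there: w0:F, w2:T. ✗
w2: successors {w0, w5}; p there: w0:F, w5:F. ✗
w3: successors {w5}; p there: w5:F. ✗
w4: successors {w1, w2, w5}; p there: w1:T, w2:T, w5:F. ✗
w5: successors {w0, w1, w5}; p there: w0:F, w1:T, w5:F. ✗
w6: no successors, so Box p holds vacuously. ✓
Satisfying worlds: {w6}.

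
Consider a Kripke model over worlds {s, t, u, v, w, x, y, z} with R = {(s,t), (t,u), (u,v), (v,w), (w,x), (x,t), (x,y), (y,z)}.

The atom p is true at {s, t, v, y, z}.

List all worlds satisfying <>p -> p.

s: <>p is T, p is T. ✓
t: <>p is F, p is T. ✓
u: <>p is T, p is F. ✗
v: <>p is F, p is T. ✓
w: <>p is F, p is F. ✓
x: <>p is T, p is F. ✗
y: <>p is T, p is T. ✓
z: <>p is F, p is T. ✓

{s, t, v, w, y, z}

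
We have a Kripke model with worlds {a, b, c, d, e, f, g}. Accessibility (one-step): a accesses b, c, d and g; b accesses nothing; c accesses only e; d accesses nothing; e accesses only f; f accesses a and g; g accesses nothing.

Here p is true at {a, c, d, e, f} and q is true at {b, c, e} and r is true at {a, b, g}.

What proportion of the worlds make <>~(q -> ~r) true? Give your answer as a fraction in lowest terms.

1/7

a: successors {b, c, d, g}; ~(q -> ~r) there: b:T, c:F, d:F, g:F. ✓
b: no successors, so <>~(q -> ~r) fails. ✗
c: successors {e}; ~(q -> ~r) there: e:F. ✗
d: no successors, so <>~(q -> ~r) fails. ✗
e: successors {f}; ~(q -> ~r) there: f:F. ✗
f: successors {a, g}; ~(q -> ~r) there: a:F, g:F. ✗
g: no successors, so <>~(q -> ~r) fails. ✗
That's 1 of 7 worlds, so 1/7.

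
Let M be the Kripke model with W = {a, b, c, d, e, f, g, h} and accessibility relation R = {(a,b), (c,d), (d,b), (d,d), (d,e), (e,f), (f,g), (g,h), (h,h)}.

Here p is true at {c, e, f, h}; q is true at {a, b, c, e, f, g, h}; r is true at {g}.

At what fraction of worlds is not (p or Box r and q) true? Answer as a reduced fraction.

3/8

a: p or Box r and q is F. ✓
b: p or Box r and q is T. ✗
c: p or Box r and q is T. ✗
d: p or Box r and q is F. ✓
e: p or Box r and q is T. ✗
f: p or Box r and q is T. ✗
g: p or Box r and q is F. ✓
h: p or Box r and q is T. ✗
That's 3 of 8 worlds, so 3/8.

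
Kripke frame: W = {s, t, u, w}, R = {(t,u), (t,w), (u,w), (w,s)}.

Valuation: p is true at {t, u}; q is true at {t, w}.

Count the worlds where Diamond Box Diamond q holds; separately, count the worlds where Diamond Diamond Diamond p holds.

For Diamond Box Diamond q:
s: no successors, so Diamond Box Diamond q fails. ✗
t: successors {u, w}; Box Diamond q there: u:F, w:F. ✗
u: successors {w}; Box Diamond q there: w:F. ✗
w: successors {s}; Box Diamond q there: s:T. ✓
— 1 world.
For Diamond Diamond Diamond p:
s: no successors, so Diamond Diamond Diamond p fails. ✗
t: successors {u, w}; Diamond Diamond p there: u:F, w:F. ✗
u: successors {w}; Diamond Diamond p there: w:F. ✗
w: successors {s}; Diamond Diamond p there: s:F. ✗
— 0 worlds.

1 and 0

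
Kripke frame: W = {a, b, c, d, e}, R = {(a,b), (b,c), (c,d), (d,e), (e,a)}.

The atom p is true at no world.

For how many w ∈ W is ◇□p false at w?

a: successors {b}; □p there: b:F. ✗
b: successors {c}; □p there: c:F. ✗
c: successors {d}; □p there: d:F. ✗
d: successors {e}; □p there: e:F. ✗
e: successors {a}; □p there: a:F. ✗
Satisfying worlds: ∅.
So ◇□p fails at the other 5 worlds.

5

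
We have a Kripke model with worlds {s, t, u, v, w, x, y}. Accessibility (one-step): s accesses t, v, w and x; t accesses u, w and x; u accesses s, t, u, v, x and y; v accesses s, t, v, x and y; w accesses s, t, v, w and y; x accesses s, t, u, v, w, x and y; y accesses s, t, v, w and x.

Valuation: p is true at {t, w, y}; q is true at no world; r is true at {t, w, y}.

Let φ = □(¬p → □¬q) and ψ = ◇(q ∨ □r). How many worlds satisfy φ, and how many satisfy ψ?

7 and 0

For □(¬p → □¬q):
s: successors {t, v, w, x}; ¬p → □¬q there: t:T, v:T, w:T, x:T. ✓
t: successors {u, w, x}; ¬p → □¬q there: u:T, w:T, x:T. ✓
u: successors {s, t, u, v, x, y}; ¬p → □¬q there: s:T, t:T, u:T, v:T, x:T, y:T. ✓
v: successors {s, t, v, x, y}; ¬p → □¬q there: s:T, t:T, v:T, x:T, y:T. ✓
w: successors {s, t, v, w, y}; ¬p → □¬q there: s:T, t:T, v:T, w:T, y:T. ✓
x: successors {s, t, u, v, w, x, y}; ¬p → □¬q there: s:T, t:T, u:T, v:T, w:T, x:T, y:T. ✓
y: successors {s, t, v, w, x}; ¬p → □¬q there: s:T, t:T, v:T, w:T, x:T. ✓
— 7 worlds.
For ◇(q ∨ □r):
s: successors {t, v, w, x}; q ∨ □r there: t:F, v:F, w:F, x:F. ✗
t: successors {u, w, x}; q ∨ □r there: u:F, w:F, x:F. ✗
u: successors {s, t, u, v, x, y}; q ∨ □r there: s:F, t:F, u:F, v:F, x:F, y:F. ✗
v: successors {s, t, v, x, y}; q ∨ □r there: s:F, t:F, v:F, x:F, y:F. ✗
w: successors {s, t, v, w, y}; q ∨ □r there: s:F, t:F, v:F, w:F, y:F. ✗
x: successors {s, t, u, v, w, x, y}; q ∨ □r there: s:F, t:F, u:F, v:F, w:F, x:F, y:F. ✗
y: successors {s, t, v, w, x}; q ∨ □r there: s:F, t:F, v:F, w:F, x:F. ✗
— 0 worlds.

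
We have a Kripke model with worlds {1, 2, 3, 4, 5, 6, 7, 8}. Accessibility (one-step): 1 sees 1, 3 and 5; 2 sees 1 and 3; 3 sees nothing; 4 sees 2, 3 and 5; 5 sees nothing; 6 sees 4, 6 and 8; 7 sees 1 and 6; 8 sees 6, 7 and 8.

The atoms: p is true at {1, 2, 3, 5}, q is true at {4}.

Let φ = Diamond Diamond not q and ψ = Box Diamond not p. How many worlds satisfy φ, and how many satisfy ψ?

For Diamond Diamond not q:
1: successors {1, 3, 5}; Diamond not q there: 1:T, 3:F, 5:F. ✓
2: successors {1, 3}; Diamond not q there: 1:T, 3:F. ✓
3: no successors, so Diamond Diamond not q fails. ✗
4: successors {2, 3, 5}; Diamond not q there: 2:T, 3:F, 5:F. ✓
5: no successors, so Diamond Diamond not q fails. ✗
6: successors {4, 6, 8}; Diamond not q there: 4:T, 6:T, 8:T. ✓
7: successors {1, 6}; Diamond not q there: 1:T, 6:T. ✓
8: successors {6, 7, 8}; Diamond not q there: 6:T, 7:T, 8:T. ✓
— 6 worlds.
For Box Diamond not p:
1: successors {1, 3, 5}; Diamond not p there: 1:F, 3:F, 5:F. ✗
2: successors {1, 3}; Diamond not p there: 1:F, 3:F. ✗
3: no successors, so Box Diamond not p holds vacuously. ✓
4: successors {2, 3, 5}; Diamond not p there: 2:F, 3:F, 5:F. ✗
5: no successors, so Box Diamond not p holds vacuously. ✓
6: successors {4, 6, 8}; Diamond not p there: 4:F, 6:T, 8:T. ✗
7: successors {1, 6}; Diamond not p there: 1:F, 6:T. ✗
8: successors {6, 7, 8}; Diamond not p there: 6:T, 7:T, 8:T. ✓
— 3 worlds.

6 and 3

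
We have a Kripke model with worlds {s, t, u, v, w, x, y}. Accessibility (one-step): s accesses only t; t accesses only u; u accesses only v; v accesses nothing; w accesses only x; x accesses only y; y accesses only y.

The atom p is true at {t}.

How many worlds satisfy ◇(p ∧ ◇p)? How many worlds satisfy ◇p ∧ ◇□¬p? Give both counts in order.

0 and 1

For ◇(p ∧ ◇p):
s: successors {t}; p ∧ ◇p there: t:F. ✗
t: successors {u}; p ∧ ◇p there: u:F. ✗
u: successors {v}; p ∧ ◇p there: v:F. ✗
v: no successors, so ◇(p ∧ ◇p) fails. ✗
w: successors {x}; p ∧ ◇p there: x:F. ✗
x: successors {y}; p ∧ ◇p there: y:F. ✗
y: successors {y}; p ∧ ◇p there: y:F. ✗
— 0 worlds.
For ◇p ∧ ◇□¬p:
s: ◇p is T, ◇□¬p is T. ✓
t: ◇p is F, ◇□¬p is T. ✗
u: ◇p is F, ◇□¬p is T. ✗
v: ◇p is F, ◇□¬p is F. ✗
w: ◇p is F, ◇□¬p is T. ✗
x: ◇p is F, ◇□¬p is T. ✗
y: ◇p is F, ◇□¬p is T. ✗
— 1 world.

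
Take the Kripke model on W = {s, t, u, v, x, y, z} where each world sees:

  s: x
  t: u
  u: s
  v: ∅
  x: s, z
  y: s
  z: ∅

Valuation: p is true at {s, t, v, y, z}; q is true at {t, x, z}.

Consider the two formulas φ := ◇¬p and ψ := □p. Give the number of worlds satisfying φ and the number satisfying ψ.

2 and 5

For ◇¬p:
s: successors {x}; ¬p there: x:T. ✓
t: successors {u}; ¬p there: u:T. ✓
u: successors {s}; ¬p there: s:F. ✗
v: no successors, so ◇¬p fails. ✗
x: successors {s, z}; ¬p there: s:F, z:F. ✗
y: successors {s}; ¬p there: s:F. ✗
z: no successors, so ◇¬p fails. ✗
— 2 worlds.
For □p:
s: successors {x}; p there: x:F. ✗
t: successors {u}; p there: u:F. ✗
u: successors {s}; p there: s:T. ✓
v: no successors, so □p holds vacuously. ✓
x: successors {s, z}; p there: s:T, z:T. ✓
y: successors {s}; p there: s:T. ✓
z: no successors, so □p holds vacuously. ✓
— 5 worlds.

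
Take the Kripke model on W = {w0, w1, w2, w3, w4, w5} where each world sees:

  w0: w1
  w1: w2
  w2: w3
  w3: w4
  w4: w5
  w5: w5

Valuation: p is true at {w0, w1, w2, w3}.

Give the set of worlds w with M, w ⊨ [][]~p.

{w2, w3, w4, w5}

w0: successors {w1}; []~p there: w1:F. ✗
w1: successors {w2}; []~p there: w2:F. ✗
w2: successors {w3}; []~p there: w3:T. ✓
w3: successors {w4}; []~p there: w4:T. ✓
w4: successors {w5}; []~p there: w5:T. ✓
w5: successors {w5}; []~p there: w5:T. ✓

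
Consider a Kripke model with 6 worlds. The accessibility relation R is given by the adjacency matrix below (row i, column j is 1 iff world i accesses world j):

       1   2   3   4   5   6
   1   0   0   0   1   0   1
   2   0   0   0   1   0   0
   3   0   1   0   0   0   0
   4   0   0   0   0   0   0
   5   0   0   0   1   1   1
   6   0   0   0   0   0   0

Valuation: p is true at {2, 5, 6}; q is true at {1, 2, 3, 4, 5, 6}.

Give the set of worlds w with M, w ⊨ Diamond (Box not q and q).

1: successors {4, 6}; Box not q and q there: 4:T, 6:T. ✓
2: successors {4}; Box not q and q there: 4:T. ✓
3: successors {2}; Box not q and q there: 2:F. ✗
4: no successors, so Diamond (Box not q and q) fails. ✗
5: successors {4, 5, 6}; Box not q and q there: 4:T, 5:F, 6:T. ✓
6: no successors, so Diamond (Box not q and q) fails. ✗

{1, 2, 5}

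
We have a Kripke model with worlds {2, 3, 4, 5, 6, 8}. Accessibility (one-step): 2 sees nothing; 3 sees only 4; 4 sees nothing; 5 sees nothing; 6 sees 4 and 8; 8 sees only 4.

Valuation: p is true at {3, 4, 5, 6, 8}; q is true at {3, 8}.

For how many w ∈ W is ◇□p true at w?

2: no successors, so ◇□p fails. ✗
3: successors {4}; □p there: 4:T. ✓
4: no successors, so ◇□p fails. ✗
5: no successors, so ◇□p fails. ✗
6: successors {4, 8}; □p there: 4:T, 8:T. ✓
8: successors {4}; □p there: 4:T. ✓
Satisfying worlds: {3, 6, 8}.

3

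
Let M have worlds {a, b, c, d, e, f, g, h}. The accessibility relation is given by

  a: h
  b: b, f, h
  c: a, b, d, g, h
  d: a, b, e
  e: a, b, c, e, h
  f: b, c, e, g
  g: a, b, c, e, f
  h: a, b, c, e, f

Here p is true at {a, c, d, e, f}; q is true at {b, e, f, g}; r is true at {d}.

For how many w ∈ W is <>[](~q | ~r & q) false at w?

0

a: successors {h}; [](~q | ~r & q) there: h:T. ✓
b: successors {b, f, h}; [](~q | ~r & q) there: b:T, f:T, h:T. ✓
c: successors {a, b, d, g, h}; [](~q | ~r & q) there: a:T, b:T, d:T, g:T, h:T. ✓
d: successors {a, b, e}; [](~q | ~r & q) there: a:T, b:T, e:T. ✓
e: successors {a, b, c, e, h}; [](~q | ~r & q) there: a:T, b:T, c:T, e:T, h:T. ✓
f: successors {b, c, e, g}; [](~q | ~r & q) there: b:T, c:T, e:T, g:T. ✓
g: successors {a, b, c, e, f}; [](~q | ~r & q) there: a:T, b:T, c:T, e:T, f:T. ✓
h: successors {a, b, c, e, f}; [](~q | ~r & q) there: a:T, b:T, c:T, e:T, f:T. ✓
Satisfying worlds: {a, b, c, d, e, f, g, h}.
So <>[](~q | ~r & q) fails at the other 0 worlds.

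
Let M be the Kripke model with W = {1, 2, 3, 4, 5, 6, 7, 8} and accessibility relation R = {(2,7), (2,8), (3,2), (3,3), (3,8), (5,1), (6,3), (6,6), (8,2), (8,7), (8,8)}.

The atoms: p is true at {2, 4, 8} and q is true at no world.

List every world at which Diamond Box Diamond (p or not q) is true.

1: no successors, so Diamond Box Diamond (p or not q) fails. ✗
2: successors {7, 8}; Box Diamond (p or not q) there: 7:T, 8:F. ✓
3: successors {2, 3, 8}; Box Diamond (p or not q) there: 2:F, 3:T, 8:F. ✓
4: no successors, so Diamond Box Diamond (p or not q) fails. ✗
5: successors {1}; Box Diamond (p or not q) there: 1:T. ✓
6: successors {3, 6}; Box Diamond (p or not q) there: 3:T, 6:T. ✓
7: no successors, so Diamond Box Diamond (p or not q) fails. ✗
8: successors {2, 7, 8}; Box Diamond (p or not q) there: 2:F, 7:T, 8:F. ✓

{2, 3, 5, 6, 8}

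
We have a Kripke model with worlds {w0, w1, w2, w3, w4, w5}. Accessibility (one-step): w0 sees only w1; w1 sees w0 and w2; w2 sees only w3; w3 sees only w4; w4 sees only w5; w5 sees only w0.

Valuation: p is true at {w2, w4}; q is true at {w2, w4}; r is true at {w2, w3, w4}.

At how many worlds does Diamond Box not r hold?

4

w0: successors {w1}; Box not r there: w1:F. ✗
w1: successors {w0, w2}; Box not r there: w0:T, w2:F. ✓
w2: successors {w3}; Box not r there: w3:F. ✗
w3: successors {w4}; Box not r there: w4:T. ✓
w4: successors {w5}; Box not r there: w5:T. ✓
w5: successors {w0}; Box not r there: w0:T. ✓
Satisfying worlds: {w1, w3, w4, w5}.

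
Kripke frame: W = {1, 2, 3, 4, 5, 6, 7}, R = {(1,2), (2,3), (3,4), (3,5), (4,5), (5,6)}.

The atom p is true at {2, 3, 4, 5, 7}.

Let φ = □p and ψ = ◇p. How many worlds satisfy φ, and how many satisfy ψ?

For □p:
1: successors {2}; p there: 2:T. ✓
2: successors {3}; p there: 3:T. ✓
3: successors {4, 5}; p there: 4:T, 5:T. ✓
4: successors {5}; p there: 5:T. ✓
5: successors {6}; p there: 6:F. ✗
6: no successors, so □p holds vacuously. ✓
7: no successors, so □p holds vacuously. ✓
— 6 worlds.
For ◇p:
1: successors {2}; p there: 2:T. ✓
2: successors {3}; p there: 3:T. ✓
3: successors {4, 5}; p there: 4:T, 5:T. ✓
4: successors {5}; p there: 5:T. ✓
5: successors {6}; p there: 6:F. ✗
6: no successors, so ◇p fails. ✗
7: no successors, so ◇p fails. ✗
— 4 worlds.

6 and 4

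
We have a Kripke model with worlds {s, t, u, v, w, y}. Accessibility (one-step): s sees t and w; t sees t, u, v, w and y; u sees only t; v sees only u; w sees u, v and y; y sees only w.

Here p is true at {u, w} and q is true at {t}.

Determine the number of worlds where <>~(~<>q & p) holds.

s: successors {t, w}; ~(~<>q & p) there: t:T, w:F. ✓
t: successors {t, u, v, w, y}; ~(~<>q & p) there: t:T, u:T, v:T, w:F, y:T. ✓
u: successors {t}; ~(~<>q & p) there: t:T. ✓
v: successors {u}; ~(~<>q & p) there: u:T. ✓
w: successors {u, v, y}; ~(~<>q & p) there: u:T, v:T, y:T. ✓
y: successors {w}; ~(~<>q & p) there: w:F. ✗
Satisfying worlds: {s, t, u, v, w}.

5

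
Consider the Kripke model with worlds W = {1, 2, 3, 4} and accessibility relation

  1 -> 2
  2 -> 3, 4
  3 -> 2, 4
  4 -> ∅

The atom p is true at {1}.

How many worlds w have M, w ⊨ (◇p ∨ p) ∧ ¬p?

1: ◇p ∨ p is T, ¬p is F. ✗
2: ◇p ∨ p is F, ¬p is T. ✗
3: ◇p ∨ p is F, ¬p is T. ✗
4: ◇p ∨ p is F, ¬p is T. ✗
Satisfying worlds: ∅.

0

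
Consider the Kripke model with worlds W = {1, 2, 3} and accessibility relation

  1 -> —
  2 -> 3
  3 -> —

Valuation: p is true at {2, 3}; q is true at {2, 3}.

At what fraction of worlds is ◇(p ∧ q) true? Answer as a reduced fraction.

1/3

1: no successors, so ◇(p ∧ q) fails. ✗
2: successors {3}; p ∧ q there: 3:T. ✓
3: no successors, so ◇(p ∧ q) fails. ✗
That's 1 of 3 worlds, so 1/3.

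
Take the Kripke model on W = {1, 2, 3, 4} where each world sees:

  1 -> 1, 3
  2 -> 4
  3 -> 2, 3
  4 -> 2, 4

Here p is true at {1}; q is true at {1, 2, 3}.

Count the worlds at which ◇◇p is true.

1: successors {1, 3}; ◇p there: 1:T, 3:F. ✓
2: successors {4}; ◇p there: 4:F. ✗
3: successors {2, 3}; ◇p there: 2:F, 3:F. ✗
4: successors {2, 4}; ◇p there: 2:F, 4:F. ✗
Satisfying worlds: {1}.

1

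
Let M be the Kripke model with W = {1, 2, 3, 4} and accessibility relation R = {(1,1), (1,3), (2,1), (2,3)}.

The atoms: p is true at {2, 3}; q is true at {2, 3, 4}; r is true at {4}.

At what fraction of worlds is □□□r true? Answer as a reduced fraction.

1: successors {1, 3}; □□r there: 1:F, 3:T. ✗
2: successors {1, 3}; □□r there: 1:F, 3:T. ✗
3: no successors, so □□□r holds vacuously. ✓
4: no successors, so □□□r holds vacuously. ✓
That's 2 of 4 worlds, so 2/4 = 1/2.

1/2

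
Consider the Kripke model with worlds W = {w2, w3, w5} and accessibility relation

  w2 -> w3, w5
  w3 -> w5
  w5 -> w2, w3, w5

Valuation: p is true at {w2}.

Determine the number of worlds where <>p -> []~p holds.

2

w2: <>p is F, []~p is T. ✓
w3: <>p is F, []~p is T. ✓
w5: <>p is T, []~p is F. ✗
Satisfying worlds: {w2, w3}.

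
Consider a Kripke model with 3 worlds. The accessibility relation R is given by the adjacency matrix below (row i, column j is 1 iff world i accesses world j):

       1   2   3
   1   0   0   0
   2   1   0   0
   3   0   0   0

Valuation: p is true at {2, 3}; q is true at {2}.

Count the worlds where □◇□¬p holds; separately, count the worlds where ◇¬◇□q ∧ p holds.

For □◇□¬p:
1: no successors, so □◇□¬p holds vacuously. ✓
2: successors {1}; ◇□¬p there: 1:F. ✗
3: no successors, so □◇□¬p holds vacuously. ✓
— 2 worlds.
For ◇¬◇□q ∧ p:
1: ◇¬◇□q is F, p is F. ✗
2: ◇¬◇□q is T, p is T. ✓
3: ◇¬◇□q is F, p is T. ✗
— 1 world.

2 and 1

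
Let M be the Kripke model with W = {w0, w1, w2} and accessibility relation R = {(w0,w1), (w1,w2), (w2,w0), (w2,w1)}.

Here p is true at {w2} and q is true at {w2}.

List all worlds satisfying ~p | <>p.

w0: ~p is T, <>p is F. ✓
w1: ~p is T, <>p is T. ✓
w2: ~p is F, <>p is F. ✗

{w0, w1}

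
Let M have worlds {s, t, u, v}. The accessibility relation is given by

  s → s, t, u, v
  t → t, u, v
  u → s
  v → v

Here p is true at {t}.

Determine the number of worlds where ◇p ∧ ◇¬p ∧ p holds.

s: ◇p is T, ◇¬p ∧ p is F. ✗
t: ◇p is T, ◇¬p ∧ p is T. ✓
u: ◇p is F, ◇¬p ∧ p is F. ✗
v: ◇p is F, ◇¬p ∧ p is F. ✗
Satisfying worlds: {t}.

1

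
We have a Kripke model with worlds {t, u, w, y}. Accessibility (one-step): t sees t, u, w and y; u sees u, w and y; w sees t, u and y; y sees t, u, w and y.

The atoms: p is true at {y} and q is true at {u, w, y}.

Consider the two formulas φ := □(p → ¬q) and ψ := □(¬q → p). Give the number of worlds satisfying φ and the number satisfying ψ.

0 and 1

For □(p → ¬q):
t: successors {t, u, w, y}; p → ¬q there: t:T, u:T, w:T, y:F. ✗
u: successors {u, w, y}; p → ¬q there: u:T, w:T, y:F. ✗
w: successors {t, u, y}; p → ¬q there: t:T, u:T, y:F. ✗
y: successors {t, u, w, y}; p → ¬q there: t:T, u:T, w:T, y:F. ✗
— 0 worlds.
For □(¬q → p):
t: successors {t, u, w, y}; ¬q → p there: t:F, u:T, w:T, y:T. ✗
u: successors {u, w, y}; ¬q → p there: u:T, w:T, y:T. ✓
w: successors {t, u, y}; ¬q → p there: t:F, u:T, y:T. ✗
y: successors {t, u, w, y}; ¬q → p there: t:F, u:T, w:T, y:T. ✗
— 1 world.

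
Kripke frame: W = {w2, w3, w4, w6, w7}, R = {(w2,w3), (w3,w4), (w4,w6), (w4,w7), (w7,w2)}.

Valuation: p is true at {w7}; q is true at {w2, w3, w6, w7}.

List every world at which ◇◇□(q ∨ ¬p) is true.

{w2, w3, w4, w7}

w2: successors {w3}; ◇□(q ∨ ¬p) there: w3:T. ✓
w3: successors {w4}; ◇□(q ∨ ¬p) there: w4:T. ✓
w4: successors {w6, w7}; ◇□(q ∨ ¬p) there: w6:F, w7:T. ✓
w6: no successors, so ◇◇□(q ∨ ¬p) fails. ✗
w7: successors {w2}; ◇□(q ∨ ¬p) there: w2:T. ✓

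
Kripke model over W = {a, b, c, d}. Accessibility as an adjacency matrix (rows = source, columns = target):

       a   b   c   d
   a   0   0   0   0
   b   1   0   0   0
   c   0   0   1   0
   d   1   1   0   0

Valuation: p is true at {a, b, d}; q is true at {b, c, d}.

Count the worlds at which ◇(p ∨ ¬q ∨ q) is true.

3

a: no successors, so ◇(p ∨ ¬q ∨ q) fails. ✗
b: successors {a}; p ∨ ¬q ∨ q there: a:T. ✓
c: successors {c}; p ∨ ¬q ∨ q there: c:T. ✓
d: successors {a, b}; p ∨ ¬q ∨ q there: a:T, b:T. ✓
Satisfying worlds: {b, c, d}.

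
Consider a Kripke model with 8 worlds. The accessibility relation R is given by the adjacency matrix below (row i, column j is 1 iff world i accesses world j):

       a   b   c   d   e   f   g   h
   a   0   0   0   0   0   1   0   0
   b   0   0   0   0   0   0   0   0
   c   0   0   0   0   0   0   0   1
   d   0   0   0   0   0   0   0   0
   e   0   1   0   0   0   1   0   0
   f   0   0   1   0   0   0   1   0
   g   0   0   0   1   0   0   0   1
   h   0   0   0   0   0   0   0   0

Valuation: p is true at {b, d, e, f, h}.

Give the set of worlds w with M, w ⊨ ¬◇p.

a: ◇p is T. ✗
b: ◇p is F. ✓
c: ◇p is T. ✗
d: ◇p is F. ✓
e: ◇p is T. ✗
f: ◇p is F. ✓
g: ◇p is T. ✗
h: ◇p is F. ✓

{b, d, f, h}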